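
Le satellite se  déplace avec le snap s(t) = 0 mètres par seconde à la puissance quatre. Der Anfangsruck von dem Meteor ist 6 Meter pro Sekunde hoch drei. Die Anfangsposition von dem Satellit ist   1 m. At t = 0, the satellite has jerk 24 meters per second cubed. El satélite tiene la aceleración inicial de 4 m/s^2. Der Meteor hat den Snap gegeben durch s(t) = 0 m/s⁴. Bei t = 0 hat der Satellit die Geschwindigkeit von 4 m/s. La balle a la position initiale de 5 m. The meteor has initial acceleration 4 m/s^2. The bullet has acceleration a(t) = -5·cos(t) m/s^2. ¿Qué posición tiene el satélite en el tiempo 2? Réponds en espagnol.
Necesitamos integrar nuestra ecuación del snap s(t) = 0 4 veces. Integrando el snap y usando la condición inicial j(0) = 24, obtenemos j(t) = 24. La integral de la sacudida es la aceleración. Usando a(0) = 4, obtenemos a(t) = 24·t + 4. Integrando la aceleración y usando la condición inicial v(0) = 4, obtenemos v(t) = 12·t^2 + 4·t + 4. Tomando ∫v(t)dt y aplicando x(0) = 1, encontramos x(t) = 4·t^3 + 2·t^2 + 4·t + 1. Tenemos la posición x(t) = 4·t^3 + 2·t^2 + 4·t + 1. Sustituyendo t = 2: x(2) = 49.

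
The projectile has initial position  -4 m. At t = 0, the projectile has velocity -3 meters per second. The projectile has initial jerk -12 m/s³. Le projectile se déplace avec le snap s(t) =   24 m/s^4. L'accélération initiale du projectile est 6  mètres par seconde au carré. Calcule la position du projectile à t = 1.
Nous devons trouver l'intégrale de notre équation du snap s(t) = 24 4 fois. La primitive du snap est le jerk. En utilisant j(0) = -12, nous obtenons j(t) = 24·t - 12. L'intégrale du jerk, avec a(0) = 6, donne l'accélération: a(t) = 12·t^2 - 12·t + 6. En intégrant l'accélération et en utilisant la condition initiale v(0) = -3, nous obtenons v(t) = 4·t^3 - 6·t^2 + 6·t - 3. L'intégrale de la vitesse, avec x(0) = -4, donne la position: x(t) = t^4 - 2·t^3 + 3·t^2 - 3·t - 4. En utilisant x(t) = t^4 - 2·t^3 + 3·t^2 - 3·t - 4 et en substituant t = 1, nous trouvons x = -5.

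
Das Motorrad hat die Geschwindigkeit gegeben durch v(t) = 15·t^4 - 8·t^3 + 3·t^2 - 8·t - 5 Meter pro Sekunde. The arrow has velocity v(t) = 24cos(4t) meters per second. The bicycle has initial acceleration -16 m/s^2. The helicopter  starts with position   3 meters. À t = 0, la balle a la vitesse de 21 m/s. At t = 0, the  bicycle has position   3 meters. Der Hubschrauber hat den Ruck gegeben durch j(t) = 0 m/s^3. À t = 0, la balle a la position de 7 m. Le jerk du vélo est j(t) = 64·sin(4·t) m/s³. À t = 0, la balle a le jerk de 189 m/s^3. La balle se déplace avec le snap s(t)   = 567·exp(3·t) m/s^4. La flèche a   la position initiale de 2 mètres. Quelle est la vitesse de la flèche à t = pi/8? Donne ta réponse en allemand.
Wir haben die Geschwindigkeit v(t) = 24·cos(4·t). Durch Einsetzen von t = pi/8: v(pi/8) = 0.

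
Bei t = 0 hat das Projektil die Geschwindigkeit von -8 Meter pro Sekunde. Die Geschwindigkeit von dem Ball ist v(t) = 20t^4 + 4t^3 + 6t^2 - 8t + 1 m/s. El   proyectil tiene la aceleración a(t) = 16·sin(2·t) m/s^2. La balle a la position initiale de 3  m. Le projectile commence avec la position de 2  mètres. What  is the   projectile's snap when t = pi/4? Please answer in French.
En partant de l'accélération a(t) = 16·sin(2·t), nous prenons 2 dérivées. En dérivant l'accélération, nous obtenons le jerk: j(t) = 32·cos(2·t). En dérivant le jerk, nous obtenons le snap: s(t) = -64·sin(2·t). En utilisant s(t) = -64·sin(2·t) et en substituant t = pi/4, nous trouvons s = -64.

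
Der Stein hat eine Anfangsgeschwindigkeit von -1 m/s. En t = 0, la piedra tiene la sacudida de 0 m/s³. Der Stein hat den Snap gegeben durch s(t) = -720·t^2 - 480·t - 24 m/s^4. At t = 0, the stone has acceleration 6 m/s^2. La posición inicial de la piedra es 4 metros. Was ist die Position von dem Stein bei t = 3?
Um dies zu lösen, müssen wir 4 Stammfunktionen unserer Gleichung für den Snap s(t) = -720·t^2 - 480·t - 24 finden. Mit ∫s(t)dt und Anwendung von j(0) = 0, finden wir j(t) = 24·t·(-10·t^2 - 10·t - 1). Die Stammfunktion von dem Ruck, mit a(0) = 6, ergibt die Beschleunigung: a(t) = -60·t^4 - 80·t^3 - 12·t^2 + 6. Durch Integration von der Beschleunigung und Verwendung der Anfangsbedingung v(0) = -1, erhalten wir v(t) = -12·t^5 - 20·t^4 - 4·t^3 + 6·t - 1. Durch Integration von der Geschwindigkeit und Verwendung der Anfangsbedingung x(0) = 4, erhalten wir x(t) = -2·t^6 - 4·t^5 - t^4 + 3·t^2 - t + 4. Mit x(t) = -2·t^6 - 4·t^5 - t^4 + 3·t^2 - t + 4 und Einsetzen von t = 3, finden wir x = -2483.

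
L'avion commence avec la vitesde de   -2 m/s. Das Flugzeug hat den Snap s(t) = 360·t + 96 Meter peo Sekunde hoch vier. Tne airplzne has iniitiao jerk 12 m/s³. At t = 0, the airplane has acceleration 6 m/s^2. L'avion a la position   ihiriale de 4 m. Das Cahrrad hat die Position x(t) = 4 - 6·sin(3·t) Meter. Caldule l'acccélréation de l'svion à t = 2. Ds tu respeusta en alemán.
Um dies zu lösen, müssen wir 2 Stammfunktionen unserer Gleichung für den Snap s(t) = 360·t + 96 finden. Die Stammfunktion von dem Snap ist der Ruck. Mit j(0) = 12 erhalten wir j(t) = 180·t^2 + 96·t + 12. Mit ∫j(t)dt und Anwendung von a(0) = 6, finden wir a(t) = 60·t^3 + 48·t^2 + 12·t + 6. Aus der Gleichung für die Beschleunigung a(t) = 60·t^3 + 48·t^2 + 12·t + 6, setzen wir t = 2 ein und erhalten a = 702.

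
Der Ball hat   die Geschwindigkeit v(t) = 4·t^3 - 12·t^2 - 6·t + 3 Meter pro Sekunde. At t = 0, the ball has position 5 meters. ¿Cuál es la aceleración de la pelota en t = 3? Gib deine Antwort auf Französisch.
En partant de la vitesse v(t) = 4·t^3 - 12·t^2 - 6·t + 3, nous prenons 1 dérivée. En dérivant la vitesse, nous obtenons l'accélération: a(t) = 12·t^2 - 24·t - 6. De l'équation de l'accélération a(t) = 12·t^2 - 24·t - 6, nous substituons t = 3 pour obtenir a = 30.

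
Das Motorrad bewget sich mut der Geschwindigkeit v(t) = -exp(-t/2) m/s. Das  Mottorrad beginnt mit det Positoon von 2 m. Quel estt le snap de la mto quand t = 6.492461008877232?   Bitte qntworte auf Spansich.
Partiendo de la velocidad v(t) = -exp(-t/2), tomamos 3 derivadas. Tomando d/dt de v(t), encontramos a(t) = exp(-t/2)/2. La derivada de la aceleración da la sacudida: j(t) = -exp(-t/2)/4. Tomando d/dt de j(t), encontramos s(t) = exp(-t/2)/8. Usando s(t) = exp(-t/2)/8 y sustituyendo t = 6.492461008877232, encontramos s = 0.00486508035696675.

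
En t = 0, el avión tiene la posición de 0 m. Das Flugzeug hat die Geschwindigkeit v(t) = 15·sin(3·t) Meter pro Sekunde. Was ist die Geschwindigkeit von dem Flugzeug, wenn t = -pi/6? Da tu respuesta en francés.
En utilisant v(t) = 15·sin(3·t) et en substituant t = -pi/6, nous trouvons v = -15.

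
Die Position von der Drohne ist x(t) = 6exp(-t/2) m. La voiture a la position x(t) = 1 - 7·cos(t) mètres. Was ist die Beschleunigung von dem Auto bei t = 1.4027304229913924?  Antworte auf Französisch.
En partant de la position x(t) = 1 - 7·cos(t), nous prenons 2 dérivées. En dérivant la position, nous obtenons la vitesse: v(t) = 7·sin(t). En prenant d/dt de v(t), nous trouvons a(t) = 7·cos(t). De l'équation de l'accélération a(t) = 7·cos(t), nous substituons t = 1.4027304229913924 pour obtenir a = 1.17093072651762.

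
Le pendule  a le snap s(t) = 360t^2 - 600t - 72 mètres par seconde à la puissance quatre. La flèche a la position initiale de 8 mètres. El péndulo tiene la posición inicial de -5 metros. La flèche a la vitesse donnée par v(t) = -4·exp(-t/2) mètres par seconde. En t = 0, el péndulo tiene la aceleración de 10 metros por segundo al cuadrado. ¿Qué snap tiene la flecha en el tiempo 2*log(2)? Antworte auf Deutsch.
Ausgehend von der Geschwindigkeit v(t) = -4·exp(-t/2), nehmen wir 3 Ableitungen. Mit d/dt von v(t) finden wir a(t) = 2·exp(-t/2). Durch Ableiten von der Beschleunigung erhalten wir den Ruck: j(t) = -exp(-t/2). Durch Ableiten von dem Ruck erhalten wir den Snap: s(t) = exp(-t/2)/2. Aus der Gleichung für den Snap s(t) = exp(-t/2)/2, setzen wir t = 2*log(2) ein und erhalten s = 1/4.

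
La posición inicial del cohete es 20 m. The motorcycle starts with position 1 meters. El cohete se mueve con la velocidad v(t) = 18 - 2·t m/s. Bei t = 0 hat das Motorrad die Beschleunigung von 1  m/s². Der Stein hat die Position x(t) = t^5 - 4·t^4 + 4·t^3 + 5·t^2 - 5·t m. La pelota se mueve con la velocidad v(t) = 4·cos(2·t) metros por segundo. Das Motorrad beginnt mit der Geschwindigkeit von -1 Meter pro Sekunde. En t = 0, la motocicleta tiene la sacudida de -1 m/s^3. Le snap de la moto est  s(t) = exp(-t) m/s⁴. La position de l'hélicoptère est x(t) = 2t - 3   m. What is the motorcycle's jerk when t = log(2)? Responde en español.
Necesitamos integrar nuestra ecuación del snap s(t) = exp(-t) 1 vez. La antiderivada del snap es la sacudida. Usando j(0) = -1, obtenemos j(t) = -exp(-t). De la ecuación de la sacudida j(t) = -exp(-t), sustituimos t = log(2) para obtener j = -1/2.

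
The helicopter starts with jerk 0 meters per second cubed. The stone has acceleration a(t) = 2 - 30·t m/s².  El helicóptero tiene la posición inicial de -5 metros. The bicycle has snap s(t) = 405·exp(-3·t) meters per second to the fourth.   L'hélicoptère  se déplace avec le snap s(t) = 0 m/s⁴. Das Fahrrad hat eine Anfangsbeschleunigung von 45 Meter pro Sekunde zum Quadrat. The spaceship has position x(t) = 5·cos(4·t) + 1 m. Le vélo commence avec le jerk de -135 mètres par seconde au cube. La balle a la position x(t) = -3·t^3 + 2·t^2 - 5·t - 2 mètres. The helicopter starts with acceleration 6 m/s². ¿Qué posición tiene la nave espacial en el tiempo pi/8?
Usando x(t) = 5·cos(4·t) + 1 y sustituyendo t = pi/8, encontramos x = 1.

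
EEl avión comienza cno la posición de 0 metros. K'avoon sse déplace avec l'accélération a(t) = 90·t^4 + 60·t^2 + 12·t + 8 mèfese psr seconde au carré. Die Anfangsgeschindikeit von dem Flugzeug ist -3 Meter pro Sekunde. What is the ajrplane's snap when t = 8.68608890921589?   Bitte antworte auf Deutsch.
Ausgehend von der Beschleunigung a(t) = 90·t^4 + 60·t^2 + 12·t + 8, nehmen wir 2 Ableitungen. Mit d/dt von a(t) finden wir j(t) = 360·t^3 + 120·t + 12. Durch Ableiten von dem Ruck erhalten wir den Snap: s(t) = 1080·t^2 + 120. Wir haben den Snap s(t) = 1080·t^2 + 120. Durch Einsetzen von t = 8.68608890921589: s(8.68608890921589) = 81603.9917819075.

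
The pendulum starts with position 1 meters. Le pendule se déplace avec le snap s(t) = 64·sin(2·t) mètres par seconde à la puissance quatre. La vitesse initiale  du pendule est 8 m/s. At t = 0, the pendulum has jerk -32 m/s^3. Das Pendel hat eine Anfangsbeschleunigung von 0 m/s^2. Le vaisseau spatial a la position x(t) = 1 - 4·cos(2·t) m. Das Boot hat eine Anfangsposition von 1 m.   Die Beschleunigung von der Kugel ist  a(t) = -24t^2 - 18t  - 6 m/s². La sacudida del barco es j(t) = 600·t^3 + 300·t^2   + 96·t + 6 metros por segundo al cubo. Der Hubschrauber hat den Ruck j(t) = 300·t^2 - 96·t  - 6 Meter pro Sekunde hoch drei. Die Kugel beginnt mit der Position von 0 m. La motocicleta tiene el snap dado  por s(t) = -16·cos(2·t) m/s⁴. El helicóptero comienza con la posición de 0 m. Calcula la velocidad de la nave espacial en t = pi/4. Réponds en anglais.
To solve this, we need to take 1 derivative of our position equation x(t) = 1 - 4·cos(2·t). Differentiating position, we get velocity: v(t) = 8·sin(2·t). From the given velocity equation v(t) = 8·sin(2·t), we substitute t = pi/4 to get v = 8.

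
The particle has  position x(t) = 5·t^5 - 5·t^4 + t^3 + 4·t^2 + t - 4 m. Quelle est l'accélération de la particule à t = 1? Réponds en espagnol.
Partiendo de la posición x(t) = 5·t^5 - 5·t^4 + t^3 + 4·t^2 + t - 4, tomamos 2 derivadas. La derivada de la posición da la velocidad: v(t) = 25·t^4 - 20·t^3 + 3·t^2 + 8·t + 1. Tomando d/dt de v(t), encontramos a(t) = 100·t^3 - 60·t^2 + 6·t + 8. Tenemos la aceleración a(t) = 100·t^3 - 60·t^2 + 6·t + 8. Sustituyendo t = 1: a(1) = 54.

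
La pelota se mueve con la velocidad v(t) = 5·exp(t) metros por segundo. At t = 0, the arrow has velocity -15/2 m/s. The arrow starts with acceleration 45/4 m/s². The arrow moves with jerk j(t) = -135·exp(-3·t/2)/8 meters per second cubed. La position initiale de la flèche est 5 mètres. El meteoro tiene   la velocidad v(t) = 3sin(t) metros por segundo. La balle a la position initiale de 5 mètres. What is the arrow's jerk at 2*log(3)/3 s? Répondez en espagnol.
De la ecuación de la sacudida j(t) = -135·exp(-3·t/2)/8, sustituimos t = 2*log(3)/3 para obtener j = -45/8.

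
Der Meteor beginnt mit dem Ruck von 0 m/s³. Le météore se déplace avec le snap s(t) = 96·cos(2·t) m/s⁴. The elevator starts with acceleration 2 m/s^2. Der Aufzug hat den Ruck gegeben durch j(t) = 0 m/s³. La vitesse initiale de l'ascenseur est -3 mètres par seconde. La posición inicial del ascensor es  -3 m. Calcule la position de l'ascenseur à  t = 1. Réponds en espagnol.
Debemos encontrar la integral de nuestra ecuación de la sacudida j(t) = 0 3 veces. La integral de la sacudida, con a(0) = 2, da la aceleración: a(t) = 2. La integral de la aceleración es la velocidad. Usando v(0) = -3, obtenemos v(t) = 2·t - 3. La integral de la velocidad es la posición. Usando x(0) = -3, obtenemos x(t) = t^2 - 3·t - 3. Tenemos la posición x(t) = t^2 - 3·t - 3. Sustituyendo t = 1: x(1) = -5.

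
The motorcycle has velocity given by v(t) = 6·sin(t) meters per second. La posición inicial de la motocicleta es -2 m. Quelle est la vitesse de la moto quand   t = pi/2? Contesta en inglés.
Using v(t) = 6·sin(t) and substituting t = pi/2, we find v = 6.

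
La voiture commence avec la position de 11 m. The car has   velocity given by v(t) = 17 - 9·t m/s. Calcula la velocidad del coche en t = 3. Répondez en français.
Nous avons la vitesse v(t) = 17 - 9·t. En substituant t = 3: v(3) = -10.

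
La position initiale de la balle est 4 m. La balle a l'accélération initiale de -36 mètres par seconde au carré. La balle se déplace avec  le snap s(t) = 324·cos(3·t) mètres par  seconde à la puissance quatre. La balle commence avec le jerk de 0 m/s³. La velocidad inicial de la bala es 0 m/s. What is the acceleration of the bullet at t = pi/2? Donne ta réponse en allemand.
Wir müssen die Stammfunktion unserer Gleichung für den Snap s(t) = 324·cos(3·t) 2-mal finden. Mit ∫s(t)dt und Anwendung von j(0) = 0, finden wir j(t) = 108·sin(3·t). Durch Integration von dem Ruck und Verwendung der Anfangsbedingung a(0) = -36, erhalten wir a(t) = -36·cos(3·t). Mit a(t) = -36·cos(3·t) und Einsetzen von t = pi/2, finden wir a = 0.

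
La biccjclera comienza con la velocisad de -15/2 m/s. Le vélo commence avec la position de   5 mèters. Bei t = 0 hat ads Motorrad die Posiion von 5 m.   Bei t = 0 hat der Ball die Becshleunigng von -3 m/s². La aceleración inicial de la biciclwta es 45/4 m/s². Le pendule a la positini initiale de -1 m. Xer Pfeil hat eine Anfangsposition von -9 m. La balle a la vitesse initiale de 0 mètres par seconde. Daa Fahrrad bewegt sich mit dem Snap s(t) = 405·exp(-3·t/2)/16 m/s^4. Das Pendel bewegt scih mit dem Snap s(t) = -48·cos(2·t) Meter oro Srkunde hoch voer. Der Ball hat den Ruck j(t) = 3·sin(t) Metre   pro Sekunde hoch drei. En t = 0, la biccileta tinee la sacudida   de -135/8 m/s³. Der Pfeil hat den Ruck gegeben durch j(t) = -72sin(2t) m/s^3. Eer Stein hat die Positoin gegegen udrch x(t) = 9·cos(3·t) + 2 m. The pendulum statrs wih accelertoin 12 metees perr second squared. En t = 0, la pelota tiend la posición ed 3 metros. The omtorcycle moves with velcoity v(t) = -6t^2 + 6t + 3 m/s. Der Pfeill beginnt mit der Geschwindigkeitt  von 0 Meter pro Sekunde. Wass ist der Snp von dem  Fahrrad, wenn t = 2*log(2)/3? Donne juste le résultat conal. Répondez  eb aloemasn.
Bei t = 2*log(2)/3, s = 405/32.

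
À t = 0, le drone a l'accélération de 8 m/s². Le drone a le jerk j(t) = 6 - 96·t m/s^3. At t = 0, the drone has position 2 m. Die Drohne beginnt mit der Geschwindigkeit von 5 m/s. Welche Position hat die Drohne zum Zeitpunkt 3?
Wir müssen unsere Gleichung für den Ruck j(t) = 6 - 96·t 3-mal integrieren. Die Stammfunktion von dem Ruck ist die Beschleunigung. Mit a(0) = 8 erhalten wir a(t) = -48·t^2 + 6·t + 8. Das Integral von der Beschleunigung, mit v(0) = 5, ergibt die Geschwindigkeit: v(t) = -16·t^3 + 3·t^2 + 8·t + 5. Mit ∫v(t)dt und Anwendung von x(0) = 2, finden wir x(t) = -4·t^4 + t^3 + 4·t^2 + 5·t + 2. Aus der Gleichung für die Position x(t) = -4·t^4 + t^3 + 4·t^2 + 5·t + 2, setzen wir t = 3 ein und erhalten x = -244.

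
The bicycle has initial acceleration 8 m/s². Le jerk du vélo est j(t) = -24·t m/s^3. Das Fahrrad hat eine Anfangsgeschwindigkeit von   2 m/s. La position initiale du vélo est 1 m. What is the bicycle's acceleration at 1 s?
To find the answer, we compute 1 integral of j(t) = -24·t. The integral of jerk is acceleration. Using a(0) = 8, we get a(t) = 8 - 12·t^2. Using a(t) = 8 - 12·t^2 and substituting t = 1, we find a = -4.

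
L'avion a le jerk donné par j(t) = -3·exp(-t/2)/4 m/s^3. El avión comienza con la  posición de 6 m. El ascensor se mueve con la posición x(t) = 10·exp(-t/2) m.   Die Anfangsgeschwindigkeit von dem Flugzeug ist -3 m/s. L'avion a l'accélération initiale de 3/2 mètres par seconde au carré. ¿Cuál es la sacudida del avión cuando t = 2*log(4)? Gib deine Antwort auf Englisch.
Using j(t) = -3·exp(-t/2)/4 and substituting t = 2*log(4), we find j = -3/16.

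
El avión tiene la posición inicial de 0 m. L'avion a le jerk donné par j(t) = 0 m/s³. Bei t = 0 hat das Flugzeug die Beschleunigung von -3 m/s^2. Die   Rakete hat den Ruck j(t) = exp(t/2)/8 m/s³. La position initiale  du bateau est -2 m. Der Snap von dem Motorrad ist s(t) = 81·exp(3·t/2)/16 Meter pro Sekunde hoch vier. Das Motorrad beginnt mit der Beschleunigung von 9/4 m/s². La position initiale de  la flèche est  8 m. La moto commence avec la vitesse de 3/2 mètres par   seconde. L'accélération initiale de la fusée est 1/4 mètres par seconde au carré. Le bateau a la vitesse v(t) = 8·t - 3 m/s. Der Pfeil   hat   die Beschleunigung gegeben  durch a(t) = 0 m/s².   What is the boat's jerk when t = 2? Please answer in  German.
Um dies zu lösen, müssen wir 2 Ableitungen unserer Gleichung für die Geschwindigkeit v(t) = 8·t - 3 nehmen. Die Ableitung von der Geschwindigkeit ergibt die Beschleunigung: a(t) = 8. Durch Ableiten von der Beschleunigung erhalten wir den Ruck: j(t) = 0. Mit j(t) = 0 und Einsetzen von t = 2, finden wir j = 0.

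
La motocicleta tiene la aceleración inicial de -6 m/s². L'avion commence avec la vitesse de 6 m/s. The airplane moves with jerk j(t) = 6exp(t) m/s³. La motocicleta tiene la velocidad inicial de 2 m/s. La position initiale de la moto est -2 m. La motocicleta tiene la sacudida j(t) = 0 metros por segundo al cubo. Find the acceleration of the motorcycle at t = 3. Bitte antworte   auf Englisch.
To find the answer, we compute 1 antiderivative of j(t) = 0. The antiderivative of jerk is acceleration. Using a(0) = -6, we get a(t) = -6. From the given acceleration equation a(t) = -6, we substitute t = 3 to get a = -6.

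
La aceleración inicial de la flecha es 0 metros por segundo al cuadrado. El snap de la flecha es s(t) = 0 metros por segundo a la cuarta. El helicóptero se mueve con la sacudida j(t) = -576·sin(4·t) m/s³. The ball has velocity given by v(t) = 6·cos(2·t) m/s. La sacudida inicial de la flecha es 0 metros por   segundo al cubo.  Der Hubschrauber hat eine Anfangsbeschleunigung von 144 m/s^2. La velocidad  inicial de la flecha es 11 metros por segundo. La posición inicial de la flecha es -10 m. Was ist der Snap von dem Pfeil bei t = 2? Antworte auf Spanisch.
De la ecuación del snap s(t) = 0, sustituimos t = 2 para obtener s = 0.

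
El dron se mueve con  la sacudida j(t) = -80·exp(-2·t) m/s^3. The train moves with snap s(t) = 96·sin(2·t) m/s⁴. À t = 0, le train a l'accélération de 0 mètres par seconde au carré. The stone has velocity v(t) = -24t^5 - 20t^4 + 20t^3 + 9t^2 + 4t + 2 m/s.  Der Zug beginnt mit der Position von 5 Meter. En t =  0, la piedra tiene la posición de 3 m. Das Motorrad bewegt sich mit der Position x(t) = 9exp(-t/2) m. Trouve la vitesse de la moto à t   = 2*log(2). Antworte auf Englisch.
Starting from position x(t) = 9·exp(-t/2), we take 1 derivative. Differentiating position, we get velocity: v(t) = -9·exp(-t/2)/2. Using v(t) = -9·exp(-t/2)/2 and substituting t = 2*log(2), we find v = -9/4.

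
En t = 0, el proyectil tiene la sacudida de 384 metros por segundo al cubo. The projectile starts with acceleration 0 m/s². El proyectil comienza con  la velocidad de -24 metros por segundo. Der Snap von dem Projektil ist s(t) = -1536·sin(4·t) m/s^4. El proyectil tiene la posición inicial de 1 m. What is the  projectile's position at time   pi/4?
We must find the integral of our snap equation s(t) = -1536·sin(4·t) 4 times. Taking ∫s(t)dt and applying j(0) = 384, we find j(t) = 384·cos(4·t). Integrating jerk and using the initial condition a(0) = 0, we get a(t) = 96·sin(4·t). Integrating acceleration and using the initial condition v(0) = -24, we get v(t) = -24·cos(4·t). The integral of velocity, with x(0) = 1, gives position: x(t) = 1 - 6·sin(4·t). We have position x(t) = 1 - 6·sin(4·t). Substituting t = pi/4: x(pi/4) = 1.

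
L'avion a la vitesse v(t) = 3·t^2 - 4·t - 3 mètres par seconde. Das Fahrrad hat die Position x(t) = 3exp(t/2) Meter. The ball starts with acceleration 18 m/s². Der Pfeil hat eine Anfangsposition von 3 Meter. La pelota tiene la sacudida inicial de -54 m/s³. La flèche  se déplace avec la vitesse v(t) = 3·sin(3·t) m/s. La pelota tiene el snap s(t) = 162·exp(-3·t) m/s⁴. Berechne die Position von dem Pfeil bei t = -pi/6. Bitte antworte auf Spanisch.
Necesitamos integrar nuestra ecuación de la velocidad v(t) = 3·sin(3·t) 1 vez. Integrando la velocidad y usando la condición inicial x(0) = 3, obtenemos x(t) = 4 - cos(3·t). Usando x(t) = 4 - cos(3·t) y sustituyendo t = -pi/6, encontramos x = 4.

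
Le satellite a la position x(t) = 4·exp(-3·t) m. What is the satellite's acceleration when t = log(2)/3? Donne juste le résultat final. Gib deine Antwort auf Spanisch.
La aceleración en t = log(2)/3 es a = 18.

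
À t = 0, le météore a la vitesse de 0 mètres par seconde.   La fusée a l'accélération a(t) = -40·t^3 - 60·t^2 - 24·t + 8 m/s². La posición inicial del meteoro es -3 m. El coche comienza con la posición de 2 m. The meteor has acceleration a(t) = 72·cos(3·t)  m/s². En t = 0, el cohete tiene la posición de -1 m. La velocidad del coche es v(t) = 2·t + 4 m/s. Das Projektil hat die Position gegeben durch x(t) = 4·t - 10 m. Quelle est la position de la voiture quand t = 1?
En partant de la vitesse v(t) = 2·t + 4, nous prenons 1 primitive. L'intégrale de la vitesse est la position. En utilisant x(0) = 2, nous obtenons x(t) = t^2 + 4·t + 2. De l'équation de la position x(t) = t^2 + 4·t + 2, nous substituons t = 1 pour obtenir x = 7.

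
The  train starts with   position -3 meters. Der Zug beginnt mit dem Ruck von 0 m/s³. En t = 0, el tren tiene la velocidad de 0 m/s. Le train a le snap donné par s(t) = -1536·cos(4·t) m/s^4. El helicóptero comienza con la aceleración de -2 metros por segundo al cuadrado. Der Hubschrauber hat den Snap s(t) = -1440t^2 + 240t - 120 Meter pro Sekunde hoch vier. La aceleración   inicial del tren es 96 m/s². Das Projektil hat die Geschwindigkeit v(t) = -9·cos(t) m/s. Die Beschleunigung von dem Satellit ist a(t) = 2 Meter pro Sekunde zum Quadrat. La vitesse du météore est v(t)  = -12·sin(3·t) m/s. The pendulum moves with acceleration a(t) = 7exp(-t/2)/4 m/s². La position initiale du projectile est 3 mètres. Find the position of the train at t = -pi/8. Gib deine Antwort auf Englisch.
To solve this, we need to take 4 integrals of our snap equation s(t) = -1536·cos(4·t). Finding the integral of s(t) and using j(0) = 0: j(t) = -384·sin(4·t). Taking ∫j(t)dt and applying a(0) = 96, we find a(t) = 96·cos(4·t). Finding the antiderivative of a(t) and using v(0) = 0: v(t) = 24·sin(4·t). Integrating velocity and using the initial condition x(0) = -3, we get x(t) = 3 - 6·cos(4·t). Using x(t) = 3 - 6·cos(4·t) and substituting t = -pi/8, we find x = 3.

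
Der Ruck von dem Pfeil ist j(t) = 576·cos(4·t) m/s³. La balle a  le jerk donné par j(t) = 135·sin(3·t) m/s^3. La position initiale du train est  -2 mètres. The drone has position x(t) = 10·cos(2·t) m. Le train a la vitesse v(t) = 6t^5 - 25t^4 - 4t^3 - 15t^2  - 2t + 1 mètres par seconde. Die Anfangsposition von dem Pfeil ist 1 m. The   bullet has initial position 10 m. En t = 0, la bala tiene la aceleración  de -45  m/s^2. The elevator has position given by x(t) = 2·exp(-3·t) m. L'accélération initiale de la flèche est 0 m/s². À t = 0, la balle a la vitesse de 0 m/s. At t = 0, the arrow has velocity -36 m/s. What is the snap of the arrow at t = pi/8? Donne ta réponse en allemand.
Wir müssen unsere Gleichung für den Ruck j(t) = 576·cos(4·t) 1-mal ableiten. Mit d/dt von j(t) finden wir s(t) = -2304·sin(4·t). Mit s(t) = -2304·sin(4·t) und Einsetzen von t = pi/8, finden wir s = -2304.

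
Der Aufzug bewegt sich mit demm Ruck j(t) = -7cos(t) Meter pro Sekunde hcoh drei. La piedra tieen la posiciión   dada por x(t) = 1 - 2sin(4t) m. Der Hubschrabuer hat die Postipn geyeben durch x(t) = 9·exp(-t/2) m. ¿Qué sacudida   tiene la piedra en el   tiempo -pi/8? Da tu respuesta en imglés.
To solve this, we need to take 3 derivatives of our position equation x(t) = 1 - 2·sin(4·t). The derivative of position gives velocity: v(t) = -8·cos(4·t). Differentiating velocity, we get acceleration: a(t) = 32·sin(4·t). The derivative of acceleration gives jerk: j(t) = 128·cos(4·t). We have jerk j(t) = 128·cos(4·t). Substituting t = -pi/8: j(-pi/8) = 0.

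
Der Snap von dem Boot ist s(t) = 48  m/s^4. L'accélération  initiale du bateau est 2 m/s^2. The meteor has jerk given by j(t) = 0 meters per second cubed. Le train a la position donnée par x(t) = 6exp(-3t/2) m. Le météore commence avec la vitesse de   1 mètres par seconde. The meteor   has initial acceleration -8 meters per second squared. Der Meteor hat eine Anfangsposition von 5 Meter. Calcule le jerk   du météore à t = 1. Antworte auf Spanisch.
Usando j(t) = 0 y sustituyendo t = 1, encontramos j = 0.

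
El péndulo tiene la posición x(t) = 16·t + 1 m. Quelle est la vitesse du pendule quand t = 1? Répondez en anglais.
We must differentiate our position equation x(t) = 16·t + 1 1 time. Differentiating position, we get velocity: v(t) = 16. From the given velocity equation v(t) = 16, we substitute t = 1 to get v = 16.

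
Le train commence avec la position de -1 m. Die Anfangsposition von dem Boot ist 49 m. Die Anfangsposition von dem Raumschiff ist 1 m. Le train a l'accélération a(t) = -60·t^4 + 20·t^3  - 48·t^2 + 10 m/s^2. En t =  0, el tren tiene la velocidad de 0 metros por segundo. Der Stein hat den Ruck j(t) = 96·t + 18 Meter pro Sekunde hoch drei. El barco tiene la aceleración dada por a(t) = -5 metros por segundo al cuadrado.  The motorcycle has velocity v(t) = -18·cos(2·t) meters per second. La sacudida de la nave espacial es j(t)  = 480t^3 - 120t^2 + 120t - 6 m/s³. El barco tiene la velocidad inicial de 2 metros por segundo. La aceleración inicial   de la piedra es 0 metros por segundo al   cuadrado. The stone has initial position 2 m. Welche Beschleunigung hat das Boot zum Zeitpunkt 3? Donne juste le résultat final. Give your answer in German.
Die Antwort ist -5.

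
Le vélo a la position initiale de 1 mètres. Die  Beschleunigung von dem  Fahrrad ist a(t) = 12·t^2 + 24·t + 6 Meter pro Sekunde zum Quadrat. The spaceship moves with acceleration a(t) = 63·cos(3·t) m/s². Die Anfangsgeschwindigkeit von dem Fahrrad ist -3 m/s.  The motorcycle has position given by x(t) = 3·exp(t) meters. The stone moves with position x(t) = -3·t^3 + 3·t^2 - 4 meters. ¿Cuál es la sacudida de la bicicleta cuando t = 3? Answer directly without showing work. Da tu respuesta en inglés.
j(3) = 96.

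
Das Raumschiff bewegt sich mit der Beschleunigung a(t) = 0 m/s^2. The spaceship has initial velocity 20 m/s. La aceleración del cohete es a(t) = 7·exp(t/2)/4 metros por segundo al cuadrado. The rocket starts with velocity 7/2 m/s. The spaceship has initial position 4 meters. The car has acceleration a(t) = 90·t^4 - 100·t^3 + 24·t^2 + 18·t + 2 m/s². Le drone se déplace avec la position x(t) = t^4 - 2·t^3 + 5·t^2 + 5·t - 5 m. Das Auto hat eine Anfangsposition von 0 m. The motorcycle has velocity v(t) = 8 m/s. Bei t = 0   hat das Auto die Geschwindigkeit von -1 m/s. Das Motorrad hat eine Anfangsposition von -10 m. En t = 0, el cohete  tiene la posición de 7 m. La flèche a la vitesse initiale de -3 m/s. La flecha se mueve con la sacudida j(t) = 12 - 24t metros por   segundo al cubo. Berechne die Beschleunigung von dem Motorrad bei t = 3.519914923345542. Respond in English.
We must differentiate our velocity equation v(t) = 8 1 time. Taking d/dt of v(t), we find a(t) = 0. We have acceleration a(t) = 0. Substituting t = 3.519914923345542: a(3.519914923345542) = 0.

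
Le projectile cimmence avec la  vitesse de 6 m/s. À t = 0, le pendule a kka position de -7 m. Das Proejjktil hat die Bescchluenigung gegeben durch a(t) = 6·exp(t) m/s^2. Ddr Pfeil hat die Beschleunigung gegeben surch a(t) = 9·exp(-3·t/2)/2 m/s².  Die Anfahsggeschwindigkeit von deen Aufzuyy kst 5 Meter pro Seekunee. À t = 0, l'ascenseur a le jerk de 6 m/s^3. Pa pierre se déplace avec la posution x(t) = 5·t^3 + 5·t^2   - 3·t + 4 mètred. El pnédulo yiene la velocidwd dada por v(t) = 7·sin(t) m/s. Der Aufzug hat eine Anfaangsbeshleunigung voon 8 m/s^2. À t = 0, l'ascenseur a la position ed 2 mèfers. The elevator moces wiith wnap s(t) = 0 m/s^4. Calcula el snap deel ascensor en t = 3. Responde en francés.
De l'équation du snap s(t) = 0, nous substituons t = 3 pour obtenir s = 0.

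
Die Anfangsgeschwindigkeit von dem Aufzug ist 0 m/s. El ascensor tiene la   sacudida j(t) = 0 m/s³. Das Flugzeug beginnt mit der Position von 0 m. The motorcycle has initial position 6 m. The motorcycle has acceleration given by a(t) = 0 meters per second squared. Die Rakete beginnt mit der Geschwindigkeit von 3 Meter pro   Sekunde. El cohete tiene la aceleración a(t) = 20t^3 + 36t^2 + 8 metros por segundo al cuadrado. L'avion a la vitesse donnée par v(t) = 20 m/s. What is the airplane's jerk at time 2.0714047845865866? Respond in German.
Um dies zu lösen, müssen wir 2 Ableitungen unserer Gleichung für die Geschwindigkeit v(t) = 20 nehmen. Die Ableitung von der Geschwindigkeit ergibt die Beschleunigung: a(t) = 0. Mit d/dt von a(t) finden wir j(t) = 0. Aus der Gleichung für den Ruck j(t) = 0, setzen wir t = 2.0714047845865866 ein und erhalten j = 0.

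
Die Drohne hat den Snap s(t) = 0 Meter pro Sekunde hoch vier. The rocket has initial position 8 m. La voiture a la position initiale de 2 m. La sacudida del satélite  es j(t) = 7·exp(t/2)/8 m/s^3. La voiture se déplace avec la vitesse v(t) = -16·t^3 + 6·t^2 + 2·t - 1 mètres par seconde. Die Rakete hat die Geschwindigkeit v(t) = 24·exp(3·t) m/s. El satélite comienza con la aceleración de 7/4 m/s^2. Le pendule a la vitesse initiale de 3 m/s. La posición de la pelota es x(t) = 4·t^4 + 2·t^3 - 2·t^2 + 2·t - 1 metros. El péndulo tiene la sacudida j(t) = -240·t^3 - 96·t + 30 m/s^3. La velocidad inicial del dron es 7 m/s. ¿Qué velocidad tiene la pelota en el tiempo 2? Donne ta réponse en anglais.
We must differentiate our position equation x(t) = 4·t^4 + 2·t^3 - 2·t^2 + 2·t - 1 1 time. Taking d/dt of x(t), we find v(t) = 16·t^3 + 6·t^2 - 4·t + 2. We have velocity v(t) = 16·t^3 + 6·t^2 - 4·t + 2. Substituting t = 2: v(2) = 146.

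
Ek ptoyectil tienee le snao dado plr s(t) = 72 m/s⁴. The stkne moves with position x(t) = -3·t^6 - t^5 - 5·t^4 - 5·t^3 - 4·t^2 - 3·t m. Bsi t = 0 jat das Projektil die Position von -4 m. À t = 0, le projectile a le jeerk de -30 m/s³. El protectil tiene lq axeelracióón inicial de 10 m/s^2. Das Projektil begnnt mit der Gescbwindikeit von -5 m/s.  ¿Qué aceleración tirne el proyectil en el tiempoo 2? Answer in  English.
To find the answer, we compute 2 integrals of s(t) = 72. The integral of snap is jerk. Using j(0) = -30, we get j(t) = 72·t - 30. The antiderivative of jerk, with a(0) = 10, gives acceleration: a(t) = 36·t^2 - 30·t + 10. Using a(t) = 36·t^2 - 30·t + 10 and substituting t = 2, we find a = 94.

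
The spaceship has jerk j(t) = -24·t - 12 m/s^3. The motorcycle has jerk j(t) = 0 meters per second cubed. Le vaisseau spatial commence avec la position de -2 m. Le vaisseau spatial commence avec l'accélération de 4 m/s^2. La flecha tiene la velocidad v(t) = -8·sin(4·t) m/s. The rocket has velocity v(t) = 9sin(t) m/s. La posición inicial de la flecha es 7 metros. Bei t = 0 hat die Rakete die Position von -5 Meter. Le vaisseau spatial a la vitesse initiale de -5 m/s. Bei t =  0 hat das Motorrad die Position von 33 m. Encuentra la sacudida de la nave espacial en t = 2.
De la ecuación de la sacudida j(t) = -24·t - 12, sustituimos t = 2 para obtener j = -60.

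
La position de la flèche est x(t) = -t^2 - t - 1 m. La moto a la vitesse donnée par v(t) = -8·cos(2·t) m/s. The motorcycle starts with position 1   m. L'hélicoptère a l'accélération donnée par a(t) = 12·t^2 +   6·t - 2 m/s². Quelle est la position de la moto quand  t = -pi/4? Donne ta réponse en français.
Pour résoudre ceci, nous devons prendre 1 primitive de notre équation de la vitesse v(t) = -8·cos(2·t). En intégrant la vitesse et en utilisant la condition initiale x(0) = 1, nous obtenons x(t) = 1 - 4·sin(2·t). En utilisant x(t) = 1 - 4·sin(2·t) et en substituant t = -pi/4, nous trouvons x = 5.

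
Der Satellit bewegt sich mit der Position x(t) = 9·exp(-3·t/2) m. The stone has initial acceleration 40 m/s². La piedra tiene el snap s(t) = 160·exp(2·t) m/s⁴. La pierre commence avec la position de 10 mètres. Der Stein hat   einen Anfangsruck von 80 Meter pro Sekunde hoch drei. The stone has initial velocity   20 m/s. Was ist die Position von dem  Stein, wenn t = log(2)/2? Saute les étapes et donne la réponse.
x(log(2)/2) = 20.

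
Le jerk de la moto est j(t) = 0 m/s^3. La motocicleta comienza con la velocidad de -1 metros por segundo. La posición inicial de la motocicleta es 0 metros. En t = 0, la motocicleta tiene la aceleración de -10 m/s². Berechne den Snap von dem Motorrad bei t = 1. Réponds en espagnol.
Para resolver esto, necesitamos tomar 1 derivada de nuestra ecuación de la sacudida j(t) = 0. Tomando d/dt de j(t), encontramos s(t) = 0. Tenemos el snap s(t) = 0. Sustituyendo t = 1: s(1) = 0.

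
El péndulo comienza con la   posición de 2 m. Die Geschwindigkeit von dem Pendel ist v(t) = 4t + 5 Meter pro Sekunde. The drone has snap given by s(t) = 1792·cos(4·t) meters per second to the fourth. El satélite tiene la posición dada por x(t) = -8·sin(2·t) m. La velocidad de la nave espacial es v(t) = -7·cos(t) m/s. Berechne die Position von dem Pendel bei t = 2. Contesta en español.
Debemos encontrar la integral de nuestra ecuación de la velocidad v(t) = 4·t + 5 1 vez. La antiderivada de la velocidad es la posición. Usando x(0) = 2, obtenemos x(t) = 2·t^2 + 5·t + 2. Tenemos la posición x(t) = 2·t^2 + 5·t + 2. Sustituyendo t = 2: x(2) = 20.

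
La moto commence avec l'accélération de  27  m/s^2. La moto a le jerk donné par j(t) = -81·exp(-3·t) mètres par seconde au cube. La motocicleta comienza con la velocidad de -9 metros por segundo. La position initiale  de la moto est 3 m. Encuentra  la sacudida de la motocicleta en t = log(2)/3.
De la ecuación de la sacudida j(t) = -81·exp(-3·t), sustituimos t = log(2)/3 para obtener j = -81/2.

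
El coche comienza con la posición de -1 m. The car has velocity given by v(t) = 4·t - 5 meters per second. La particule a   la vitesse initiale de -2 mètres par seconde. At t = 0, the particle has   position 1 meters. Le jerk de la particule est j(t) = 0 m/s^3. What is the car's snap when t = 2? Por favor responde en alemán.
Wir müssen unsere Gleichung für die Geschwindigkeit v(t) = 4·t - 5 3-mal ableiten. Die Ableitung von der Geschwindigkeit ergibt die Beschleunigung: a(t) = 4. Durch Ableiten von der Beschleunigung erhalten wir den Ruck: j(t) = 0. Durch Ableiten von dem Ruck erhalten wir den Snap: s(t) = 0. Wir haben den Snap s(t) = 0. Durch Einsetzen von t = 2: s(2) = 0.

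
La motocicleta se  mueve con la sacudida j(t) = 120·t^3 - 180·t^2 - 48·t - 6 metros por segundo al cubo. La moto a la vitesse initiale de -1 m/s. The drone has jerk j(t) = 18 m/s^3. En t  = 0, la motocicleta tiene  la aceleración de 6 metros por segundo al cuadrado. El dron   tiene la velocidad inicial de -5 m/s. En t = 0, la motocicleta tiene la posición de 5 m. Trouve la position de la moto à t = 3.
En partant du jerk j(t) = 120·t^3 - 180·t^2 - 48·t - 6, nous prenons 3 primitives. La primitive du jerk est l'accélération. En utilisant a(0) = 6, nous obtenons a(t) = 30·t^4 - 60·t^3 - 24·t^2 - 6·t + 6. En prenant ∫a(t)dt et en appliquant v(0) = -1, nous trouvons v(t) = 6·t^5 - 15·t^4 - 8·t^3 - 3·t^2 + 6·t - 1. La primitive de la vitesse, avec x(0) = 5, donne la position: x(t) = t^6 - 3·t^5 - 2·t^4 - t^3 + 3·t^2 - t + 5. De l'équation de la position x(t) = t^6 - 3·t^5 - 2·t^4 - t^3 + 3·t^2 - t + 5, nous substituons t = 3 pour obtenir x = -160.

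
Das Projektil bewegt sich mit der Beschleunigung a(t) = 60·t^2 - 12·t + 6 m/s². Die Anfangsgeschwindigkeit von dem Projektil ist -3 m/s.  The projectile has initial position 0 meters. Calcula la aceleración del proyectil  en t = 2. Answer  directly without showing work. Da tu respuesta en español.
La aceleración en t = 2 es a = 222.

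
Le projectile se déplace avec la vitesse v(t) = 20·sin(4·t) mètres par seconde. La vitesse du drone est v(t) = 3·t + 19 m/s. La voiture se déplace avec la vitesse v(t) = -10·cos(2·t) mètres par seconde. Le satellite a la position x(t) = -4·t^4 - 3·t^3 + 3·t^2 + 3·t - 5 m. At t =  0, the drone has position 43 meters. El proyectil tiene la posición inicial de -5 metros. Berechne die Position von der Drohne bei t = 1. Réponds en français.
Pour résoudre ceci, nous devons prendre 1 intégrale de notre équation de la vitesse v(t) = 3·t + 19. La primitive de la vitesse est la position. En utilisant x(0) = 43, nous obtenons x(t) = 3·t^2/2 + 19·t + 43. Nous avons la position x(t) = 3·t^2/2 + 19·t + 43. En substituant t = 1: x(1) = 127/2.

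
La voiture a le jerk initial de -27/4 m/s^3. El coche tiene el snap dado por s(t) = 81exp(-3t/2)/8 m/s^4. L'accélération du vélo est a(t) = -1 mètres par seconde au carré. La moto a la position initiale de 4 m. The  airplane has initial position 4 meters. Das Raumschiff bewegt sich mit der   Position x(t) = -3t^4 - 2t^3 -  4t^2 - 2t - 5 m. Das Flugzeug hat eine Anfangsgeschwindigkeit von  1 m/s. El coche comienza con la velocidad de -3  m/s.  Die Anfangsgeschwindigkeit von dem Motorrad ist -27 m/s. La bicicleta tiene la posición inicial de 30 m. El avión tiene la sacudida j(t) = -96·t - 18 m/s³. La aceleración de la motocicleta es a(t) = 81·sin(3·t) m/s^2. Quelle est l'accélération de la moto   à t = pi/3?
De l'équation de l'accélération a(t) = 81·sin(3·t), nous substituons t = pi/3 pour obtenir a = 0.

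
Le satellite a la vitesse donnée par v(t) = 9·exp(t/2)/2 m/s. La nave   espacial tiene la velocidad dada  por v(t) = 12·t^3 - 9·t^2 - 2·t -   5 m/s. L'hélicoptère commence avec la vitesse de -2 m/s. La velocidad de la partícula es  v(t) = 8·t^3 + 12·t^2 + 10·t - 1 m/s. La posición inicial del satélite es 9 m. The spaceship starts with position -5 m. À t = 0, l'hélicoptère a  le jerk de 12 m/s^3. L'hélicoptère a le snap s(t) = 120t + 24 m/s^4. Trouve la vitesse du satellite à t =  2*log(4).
Nous avons la vitesse v(t) = 9·exp(t/2)/2. En substituant t = 2*log(4): v(2*log(4)) = 18.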